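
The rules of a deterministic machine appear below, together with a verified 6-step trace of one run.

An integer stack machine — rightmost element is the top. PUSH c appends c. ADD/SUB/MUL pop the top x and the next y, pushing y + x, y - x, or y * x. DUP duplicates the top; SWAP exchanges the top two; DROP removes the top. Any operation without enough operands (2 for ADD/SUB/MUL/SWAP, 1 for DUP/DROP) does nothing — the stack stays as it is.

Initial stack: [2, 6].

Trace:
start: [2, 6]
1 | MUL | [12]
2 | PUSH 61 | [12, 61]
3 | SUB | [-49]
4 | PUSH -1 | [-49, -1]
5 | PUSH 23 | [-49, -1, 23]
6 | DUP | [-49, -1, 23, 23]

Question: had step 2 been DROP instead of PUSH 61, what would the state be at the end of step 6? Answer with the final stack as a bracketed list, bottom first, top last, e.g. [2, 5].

[-1, 23, 23]

(re-executing from step 2 with the substitution; state before step 2: [12])
2 | DROP | []
3 | SUB | []
4 | PUSH -1 | [-1]
5 | PUSH 23 | [-1, 23]
6 | DUP | [-1, 23, 23]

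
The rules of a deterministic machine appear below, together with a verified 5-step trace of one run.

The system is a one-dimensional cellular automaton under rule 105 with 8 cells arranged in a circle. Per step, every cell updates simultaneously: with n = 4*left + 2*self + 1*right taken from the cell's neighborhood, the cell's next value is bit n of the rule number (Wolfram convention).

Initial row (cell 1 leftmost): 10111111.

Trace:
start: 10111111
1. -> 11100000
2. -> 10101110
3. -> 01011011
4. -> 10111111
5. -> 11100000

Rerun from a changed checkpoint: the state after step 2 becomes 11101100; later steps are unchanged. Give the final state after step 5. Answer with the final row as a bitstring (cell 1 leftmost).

state after step 2 := 11101100
3. -> 10111100
4. -> 01100100
5. -> 01100001

01100001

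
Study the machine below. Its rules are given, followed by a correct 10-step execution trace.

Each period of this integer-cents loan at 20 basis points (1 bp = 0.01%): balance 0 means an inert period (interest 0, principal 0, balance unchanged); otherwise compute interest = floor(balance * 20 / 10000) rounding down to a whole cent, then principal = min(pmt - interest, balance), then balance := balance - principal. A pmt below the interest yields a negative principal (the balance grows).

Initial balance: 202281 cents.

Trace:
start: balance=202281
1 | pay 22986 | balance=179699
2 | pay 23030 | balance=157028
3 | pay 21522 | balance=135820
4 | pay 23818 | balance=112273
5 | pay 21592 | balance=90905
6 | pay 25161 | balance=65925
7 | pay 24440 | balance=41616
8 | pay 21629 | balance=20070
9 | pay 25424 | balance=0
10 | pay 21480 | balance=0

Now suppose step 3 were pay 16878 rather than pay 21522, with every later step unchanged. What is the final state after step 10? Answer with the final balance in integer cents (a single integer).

0

(re-executing from step 3 with the substitution; state before step 3: balance=157028)
3 | pay 16878 | balance=140464
4 | pay 23818 | balance=116926
5 | pay 21592 | balance=95567
6 | pay 25161 | balance=70597
7 | pay 24440 | balance=46298
8 | pay 21629 | balance=24761
9 | pay 25424 | balance=0
10 | pay 21480 | balance=0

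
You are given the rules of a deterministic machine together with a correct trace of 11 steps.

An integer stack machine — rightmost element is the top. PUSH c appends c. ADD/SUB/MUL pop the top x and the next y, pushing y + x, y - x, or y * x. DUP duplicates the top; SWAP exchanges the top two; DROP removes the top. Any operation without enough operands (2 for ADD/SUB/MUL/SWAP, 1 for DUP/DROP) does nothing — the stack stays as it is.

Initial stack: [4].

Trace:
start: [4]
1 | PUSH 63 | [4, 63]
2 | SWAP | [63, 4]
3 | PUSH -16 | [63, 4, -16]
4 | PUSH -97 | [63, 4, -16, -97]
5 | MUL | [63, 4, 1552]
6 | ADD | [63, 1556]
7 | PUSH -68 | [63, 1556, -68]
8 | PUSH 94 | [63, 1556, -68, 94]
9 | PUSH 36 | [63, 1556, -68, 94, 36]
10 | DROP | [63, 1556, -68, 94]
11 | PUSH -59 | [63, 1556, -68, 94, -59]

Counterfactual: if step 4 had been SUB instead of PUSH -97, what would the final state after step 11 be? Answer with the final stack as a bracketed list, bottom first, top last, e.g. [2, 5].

[1260, -68, 94, -59]

(re-executing from step 4 with the substitution; state before step 4: [63, 4, -16])
4 | SUB | [63, 20]
5 | MUL | [1260]
6 | ADD | [1260]
7 | PUSH -68 | [1260, -68]
8 | PUSH 94 | [1260, -68, 94]
9 | PUSH 36 | [1260, -68, 94, 36]
10 | DROP | [1260, -68, 94]
11 | PUSH -59 | [1260, -68, 94, -59]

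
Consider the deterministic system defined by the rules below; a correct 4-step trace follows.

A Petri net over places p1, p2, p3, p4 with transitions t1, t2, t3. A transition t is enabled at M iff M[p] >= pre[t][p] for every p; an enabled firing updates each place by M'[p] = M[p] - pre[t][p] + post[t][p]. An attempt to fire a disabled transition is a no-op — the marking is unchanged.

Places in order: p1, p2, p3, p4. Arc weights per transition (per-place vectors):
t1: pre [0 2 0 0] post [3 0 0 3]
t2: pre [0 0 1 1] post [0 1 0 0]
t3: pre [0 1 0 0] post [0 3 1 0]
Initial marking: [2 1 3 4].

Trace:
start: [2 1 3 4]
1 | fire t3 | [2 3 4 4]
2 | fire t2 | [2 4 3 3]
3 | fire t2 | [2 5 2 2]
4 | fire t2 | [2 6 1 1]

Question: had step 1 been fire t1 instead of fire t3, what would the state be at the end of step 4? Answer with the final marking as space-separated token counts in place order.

2 4 0 1

(re-executing from step 1 with the substitution; state before step 1: [2 1 3 4])
1 | fire t1 | [2 1 3 4]
2 | fire t2 | [2 2 2 3]
3 | fire t2 | [2 3 1 2]
4 | fire t2 | [2 4 0 1]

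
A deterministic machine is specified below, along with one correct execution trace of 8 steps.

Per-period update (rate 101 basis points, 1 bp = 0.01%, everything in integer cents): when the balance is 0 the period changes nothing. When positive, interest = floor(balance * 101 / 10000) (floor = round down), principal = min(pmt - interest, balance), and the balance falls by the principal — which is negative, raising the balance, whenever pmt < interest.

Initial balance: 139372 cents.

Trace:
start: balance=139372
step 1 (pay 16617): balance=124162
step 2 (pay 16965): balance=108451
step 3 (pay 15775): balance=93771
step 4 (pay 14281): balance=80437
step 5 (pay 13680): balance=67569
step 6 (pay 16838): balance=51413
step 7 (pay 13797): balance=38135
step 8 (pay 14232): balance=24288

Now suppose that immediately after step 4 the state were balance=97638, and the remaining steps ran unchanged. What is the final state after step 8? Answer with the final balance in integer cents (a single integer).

42194

state after step 4 := balance=97638
step 5 (pay 13680): balance=84944
step 6 (pay 16838): balance=68963
step 7 (pay 13797): balance=55862
step 8 (pay 14232): balance=42194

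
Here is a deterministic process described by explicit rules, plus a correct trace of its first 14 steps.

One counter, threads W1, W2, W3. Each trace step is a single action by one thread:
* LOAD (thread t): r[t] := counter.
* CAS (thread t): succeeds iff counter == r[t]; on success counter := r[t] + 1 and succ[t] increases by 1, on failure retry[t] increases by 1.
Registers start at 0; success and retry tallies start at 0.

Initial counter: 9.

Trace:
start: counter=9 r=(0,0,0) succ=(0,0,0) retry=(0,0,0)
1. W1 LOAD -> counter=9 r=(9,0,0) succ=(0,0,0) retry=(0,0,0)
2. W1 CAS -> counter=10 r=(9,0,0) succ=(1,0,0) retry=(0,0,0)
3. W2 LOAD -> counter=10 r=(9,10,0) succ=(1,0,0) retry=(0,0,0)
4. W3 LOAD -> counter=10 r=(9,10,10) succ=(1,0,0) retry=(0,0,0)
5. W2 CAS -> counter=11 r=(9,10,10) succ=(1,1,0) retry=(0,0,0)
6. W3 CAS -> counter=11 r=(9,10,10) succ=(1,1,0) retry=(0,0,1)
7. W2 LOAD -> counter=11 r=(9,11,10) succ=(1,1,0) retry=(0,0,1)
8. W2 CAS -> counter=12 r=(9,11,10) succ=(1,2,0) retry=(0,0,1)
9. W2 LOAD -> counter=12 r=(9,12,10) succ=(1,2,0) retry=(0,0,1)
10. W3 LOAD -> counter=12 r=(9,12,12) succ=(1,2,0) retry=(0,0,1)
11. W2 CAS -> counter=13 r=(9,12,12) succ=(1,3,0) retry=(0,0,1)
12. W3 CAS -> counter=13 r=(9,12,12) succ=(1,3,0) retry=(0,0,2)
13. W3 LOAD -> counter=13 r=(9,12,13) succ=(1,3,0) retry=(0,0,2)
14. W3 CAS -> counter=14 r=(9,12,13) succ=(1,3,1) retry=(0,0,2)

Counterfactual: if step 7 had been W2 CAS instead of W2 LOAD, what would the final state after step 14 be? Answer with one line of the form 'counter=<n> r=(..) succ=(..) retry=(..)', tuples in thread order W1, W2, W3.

(re-executing from step 7 with the substitution; state before step 7: counter=11 r=(9,10,10) succ=(1,1,0) retry=(0,0,1))
7. W2 CAS -> counter=11 r=(9,10,10) succ=(1,1,0) retry=(0,1,1)
8. W2 CAS -> counter=11 r=(9,10,10) succ=(1,1,0) retry=(0,2,1)
9. W2 LOAD -> counter=11 r=(9,11,10) succ=(1,1,0) retry=(0,2,1)
10. W3 LOAD -> counter=11 r=(9,11,11) succ=(1,1,0) retry=(0,2,1)
11. W2 CAS -> counter=12 r=(9,11,11) succ=(1,2,0) retry=(0,2,1)
12. W3 CAS -> counter=12 r=(9,11,11) succ=(1,2,0) retry=(0,2,2)
13. W3 LOAD -> counter=12 r=(9,11,12) succ=(1,2,0) retry=(0,2,2)
14. W3 CAS -> counter=13 r=(9,11,12) succ=(1,2,1) retry=(0,2,2)

counter=13 r=(9,11,12) succ=(1,2,1) retry=(0,2,2)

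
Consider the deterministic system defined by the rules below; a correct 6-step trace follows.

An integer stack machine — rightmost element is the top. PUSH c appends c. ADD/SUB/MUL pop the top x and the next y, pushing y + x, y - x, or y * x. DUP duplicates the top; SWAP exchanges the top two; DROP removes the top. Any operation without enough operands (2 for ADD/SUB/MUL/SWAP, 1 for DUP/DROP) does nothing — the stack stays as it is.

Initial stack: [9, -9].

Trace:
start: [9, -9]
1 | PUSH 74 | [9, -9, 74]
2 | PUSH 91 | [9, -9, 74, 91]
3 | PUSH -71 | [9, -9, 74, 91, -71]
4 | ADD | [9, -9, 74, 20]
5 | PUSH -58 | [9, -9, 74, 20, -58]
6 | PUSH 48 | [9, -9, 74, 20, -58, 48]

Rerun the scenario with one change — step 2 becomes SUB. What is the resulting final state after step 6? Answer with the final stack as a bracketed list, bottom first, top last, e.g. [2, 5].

(re-executing from step 2 with the substitution; state before step 2: [9, -9, 74])
2 | SUB | [9, -83]
3 | PUSH -71 | [9, -83, -71]
4 | ADD | [9, -154]
5 | PUSH -58 | [9, -154, -58]
6 | PUSH 48 | [9, -154, -58, 48]

[9, -154, -58, 48]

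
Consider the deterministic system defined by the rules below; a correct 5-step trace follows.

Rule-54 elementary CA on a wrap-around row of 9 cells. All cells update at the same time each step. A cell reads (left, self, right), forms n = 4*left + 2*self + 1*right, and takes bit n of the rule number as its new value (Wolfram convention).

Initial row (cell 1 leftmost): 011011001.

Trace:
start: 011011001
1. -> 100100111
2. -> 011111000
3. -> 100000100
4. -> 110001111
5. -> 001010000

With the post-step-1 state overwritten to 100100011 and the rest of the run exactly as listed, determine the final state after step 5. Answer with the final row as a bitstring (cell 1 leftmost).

state after step 1 := 100100011
2. -> 011110100
3. -> 100001110
4. -> 110010001
5. -> 001111010

001111010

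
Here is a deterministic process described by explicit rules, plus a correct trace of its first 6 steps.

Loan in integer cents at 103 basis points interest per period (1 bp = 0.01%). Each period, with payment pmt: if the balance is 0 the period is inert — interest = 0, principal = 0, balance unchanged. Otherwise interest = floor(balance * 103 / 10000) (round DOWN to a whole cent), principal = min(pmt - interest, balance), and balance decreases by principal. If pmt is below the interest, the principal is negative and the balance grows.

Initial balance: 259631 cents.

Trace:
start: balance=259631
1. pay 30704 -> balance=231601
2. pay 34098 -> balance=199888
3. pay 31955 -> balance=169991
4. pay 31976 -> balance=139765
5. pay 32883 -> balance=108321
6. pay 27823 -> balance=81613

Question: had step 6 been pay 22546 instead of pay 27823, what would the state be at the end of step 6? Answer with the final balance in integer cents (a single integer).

(re-executing from step 6 with the substitution; state before step 6: balance=108321)
6. pay 22546 -> balance=86890

86890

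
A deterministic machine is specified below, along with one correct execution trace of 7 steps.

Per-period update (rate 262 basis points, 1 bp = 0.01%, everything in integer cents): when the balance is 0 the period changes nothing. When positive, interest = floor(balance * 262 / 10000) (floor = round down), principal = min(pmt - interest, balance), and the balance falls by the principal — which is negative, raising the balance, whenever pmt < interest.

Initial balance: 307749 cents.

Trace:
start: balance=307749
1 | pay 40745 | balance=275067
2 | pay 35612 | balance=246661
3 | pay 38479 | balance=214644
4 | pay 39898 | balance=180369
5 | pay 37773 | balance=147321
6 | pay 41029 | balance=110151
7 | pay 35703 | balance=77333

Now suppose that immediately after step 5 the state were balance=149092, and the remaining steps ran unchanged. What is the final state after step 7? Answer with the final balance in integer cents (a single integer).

state after step 5 := balance=149092
6 | pay 41029 | balance=111969
7 | pay 35703 | balance=79199

79199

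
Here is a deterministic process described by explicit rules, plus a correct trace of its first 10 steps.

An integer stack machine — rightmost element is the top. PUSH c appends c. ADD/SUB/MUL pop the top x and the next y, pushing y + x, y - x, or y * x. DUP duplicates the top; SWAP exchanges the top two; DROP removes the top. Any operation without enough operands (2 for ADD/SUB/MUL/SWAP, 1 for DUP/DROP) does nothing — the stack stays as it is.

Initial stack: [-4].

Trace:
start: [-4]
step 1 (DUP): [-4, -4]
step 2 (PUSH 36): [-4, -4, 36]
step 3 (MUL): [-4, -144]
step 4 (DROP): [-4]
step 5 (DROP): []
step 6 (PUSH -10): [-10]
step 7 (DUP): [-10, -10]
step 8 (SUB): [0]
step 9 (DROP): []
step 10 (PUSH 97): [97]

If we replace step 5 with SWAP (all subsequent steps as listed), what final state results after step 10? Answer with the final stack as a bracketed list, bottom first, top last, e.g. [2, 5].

(re-executing from step 5 with the substitution; state before step 5: [-4])
step 5 (SWAP): [-4]
step 6 (PUSH -10): [-4, -10]
step 7 (DUP): [-4, -10, -10]
step 8 (SUB): [-4, 0]
step 9 (DROP): [-4]
step 10 (PUSH 97): [-4, 97]

[-4, 97]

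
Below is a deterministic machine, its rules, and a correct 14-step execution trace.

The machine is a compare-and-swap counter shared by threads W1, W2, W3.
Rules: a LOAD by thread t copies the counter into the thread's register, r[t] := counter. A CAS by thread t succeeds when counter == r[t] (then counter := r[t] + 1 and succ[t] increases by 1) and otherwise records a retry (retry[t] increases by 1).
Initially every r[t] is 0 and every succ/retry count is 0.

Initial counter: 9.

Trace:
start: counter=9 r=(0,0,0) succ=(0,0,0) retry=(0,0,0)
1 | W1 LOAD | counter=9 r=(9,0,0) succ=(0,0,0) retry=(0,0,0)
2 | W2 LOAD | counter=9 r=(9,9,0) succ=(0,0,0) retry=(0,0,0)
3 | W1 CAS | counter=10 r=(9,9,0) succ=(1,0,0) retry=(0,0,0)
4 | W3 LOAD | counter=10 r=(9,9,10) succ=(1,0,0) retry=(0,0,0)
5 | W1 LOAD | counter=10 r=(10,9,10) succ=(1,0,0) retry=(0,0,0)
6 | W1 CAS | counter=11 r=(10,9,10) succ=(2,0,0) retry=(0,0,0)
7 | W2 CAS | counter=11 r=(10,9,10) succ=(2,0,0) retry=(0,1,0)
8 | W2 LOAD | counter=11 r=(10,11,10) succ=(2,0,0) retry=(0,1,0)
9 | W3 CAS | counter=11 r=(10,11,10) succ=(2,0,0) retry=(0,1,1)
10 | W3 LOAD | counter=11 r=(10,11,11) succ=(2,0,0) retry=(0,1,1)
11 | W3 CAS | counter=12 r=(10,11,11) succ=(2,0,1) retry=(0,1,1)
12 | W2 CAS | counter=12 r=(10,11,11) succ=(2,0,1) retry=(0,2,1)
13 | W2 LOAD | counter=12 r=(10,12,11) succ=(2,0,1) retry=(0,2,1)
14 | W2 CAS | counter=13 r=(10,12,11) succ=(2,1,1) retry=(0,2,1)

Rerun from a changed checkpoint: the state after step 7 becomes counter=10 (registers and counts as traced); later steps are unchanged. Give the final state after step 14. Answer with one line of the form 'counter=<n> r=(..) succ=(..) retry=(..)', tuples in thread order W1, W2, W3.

state after step 7 := counter=10 r=(10,9,10) succ=(2,0,0) retry=(0,1,0)
8 | W2 LOAD | counter=10 r=(10,10,10) succ=(2,0,0) retry=(0,1,0)
9 | W3 CAS | counter=11 r=(10,10,10) succ=(2,0,1) retry=(0,1,0)
10 | W3 LOAD | counter=11 r=(10,10,11) succ=(2,0,1) retry=(0,1,0)
11 | W3 CAS | counter=12 r=(10,10,11) succ=(2,0,2) retry=(0,1,0)
12 | W2 CAS | counter=12 r=(10,10,11) succ=(2,0,2) retry=(0,2,0)
13 | W2 LOAD | counter=12 r=(10,12,11) succ=(2,0,2) retry=(0,2,0)
14 | W2 CAS | counter=13 r=(10,12,11) succ=(2,1,2) retry=(0,2,0)

counter=13 r=(10,12,11) succ=(2,1,2) retry=(0,2,0)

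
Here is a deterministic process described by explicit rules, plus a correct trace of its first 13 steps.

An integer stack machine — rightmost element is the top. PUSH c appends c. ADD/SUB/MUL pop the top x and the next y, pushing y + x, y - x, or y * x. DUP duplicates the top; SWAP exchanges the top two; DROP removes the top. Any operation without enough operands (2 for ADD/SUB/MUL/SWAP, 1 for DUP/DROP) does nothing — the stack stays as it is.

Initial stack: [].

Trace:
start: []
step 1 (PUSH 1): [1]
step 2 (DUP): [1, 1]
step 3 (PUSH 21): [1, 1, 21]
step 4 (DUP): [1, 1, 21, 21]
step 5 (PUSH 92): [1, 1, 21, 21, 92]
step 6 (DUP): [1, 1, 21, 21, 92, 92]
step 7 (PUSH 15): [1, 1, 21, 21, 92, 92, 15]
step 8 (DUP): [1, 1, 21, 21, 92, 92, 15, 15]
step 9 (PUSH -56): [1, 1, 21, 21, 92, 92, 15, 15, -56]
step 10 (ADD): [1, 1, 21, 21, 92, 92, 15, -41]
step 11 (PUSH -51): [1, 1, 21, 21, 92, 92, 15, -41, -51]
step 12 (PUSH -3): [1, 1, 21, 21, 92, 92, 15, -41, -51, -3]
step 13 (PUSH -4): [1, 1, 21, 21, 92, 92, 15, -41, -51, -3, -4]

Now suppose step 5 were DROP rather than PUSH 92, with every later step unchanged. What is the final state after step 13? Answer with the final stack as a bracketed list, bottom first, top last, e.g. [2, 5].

[1, 1, 21, 21, 15, -41, -51, -3, -4]

(re-executing from step 5 with the substitution; state before step 5: [1, 1, 21, 21])
step 5 (DROP): [1, 1, 21]
step 6 (DUP): [1, 1, 21, 21]
step 7 (PUSH 15): [1, 1, 21, 21, 15]
step 8 (DUP): [1, 1, 21, 21, 15, 15]
step 9 (PUSH -56): [1, 1, 21, 21, 15, 15, -56]
step 10 (ADD): [1, 1, 21, 21, 15, -41]
step 11 (PUSH -51): [1, 1, 21, 21, 15, -41, -51]
step 12 (PUSH -3): [1, 1, 21, 21, 15, -41, -51, -3]
step 13 (PUSH -4): [1, 1, 21, 21, 15, -41, -51, -3, -4]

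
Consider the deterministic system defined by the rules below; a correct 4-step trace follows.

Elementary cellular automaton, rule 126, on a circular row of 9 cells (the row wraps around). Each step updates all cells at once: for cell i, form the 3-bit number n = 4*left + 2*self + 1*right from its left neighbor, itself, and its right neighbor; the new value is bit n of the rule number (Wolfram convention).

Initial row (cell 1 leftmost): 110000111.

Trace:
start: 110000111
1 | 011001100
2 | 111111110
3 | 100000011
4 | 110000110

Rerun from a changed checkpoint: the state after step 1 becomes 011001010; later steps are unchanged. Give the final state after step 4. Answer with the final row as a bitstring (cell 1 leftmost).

state after step 1 := 011001010
2 | 111111111
3 | 000000000
4 | 000000000

000000000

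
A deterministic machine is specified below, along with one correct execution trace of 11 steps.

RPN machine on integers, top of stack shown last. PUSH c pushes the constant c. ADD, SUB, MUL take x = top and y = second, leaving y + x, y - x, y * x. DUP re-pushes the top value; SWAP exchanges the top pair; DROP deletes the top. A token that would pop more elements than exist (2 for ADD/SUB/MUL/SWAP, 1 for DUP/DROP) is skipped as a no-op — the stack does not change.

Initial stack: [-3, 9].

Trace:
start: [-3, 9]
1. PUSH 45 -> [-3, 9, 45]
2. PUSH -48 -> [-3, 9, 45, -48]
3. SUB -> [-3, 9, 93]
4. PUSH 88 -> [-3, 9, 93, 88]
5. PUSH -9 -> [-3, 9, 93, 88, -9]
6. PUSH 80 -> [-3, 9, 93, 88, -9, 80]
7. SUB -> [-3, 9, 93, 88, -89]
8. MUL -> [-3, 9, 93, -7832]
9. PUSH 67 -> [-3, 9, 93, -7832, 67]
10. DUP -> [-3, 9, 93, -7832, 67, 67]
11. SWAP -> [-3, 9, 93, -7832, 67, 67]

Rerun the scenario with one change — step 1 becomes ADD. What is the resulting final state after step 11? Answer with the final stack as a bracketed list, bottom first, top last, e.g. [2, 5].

[54, -7832, 67, 67]

(re-executing from step 1 with the substitution; state before step 1: [-3, 9])
1. ADD -> [6]
2. PUSH -48 -> [6, -48]
3. SUB -> [54]
4. PUSH 88 -> [54, 88]
5. PUSH -9 -> [54, 88, -9]
6. PUSH 80 -> [54, 88, -9, 80]
7. SUB -> [54, 88, -89]
8. MUL -> [54, -7832]
9. PUSH 67 -> [54, -7832, 67]
10. DUP -> [54, -7832, 67, 67]
11. SWAP -> [54, -7832, 67, 67]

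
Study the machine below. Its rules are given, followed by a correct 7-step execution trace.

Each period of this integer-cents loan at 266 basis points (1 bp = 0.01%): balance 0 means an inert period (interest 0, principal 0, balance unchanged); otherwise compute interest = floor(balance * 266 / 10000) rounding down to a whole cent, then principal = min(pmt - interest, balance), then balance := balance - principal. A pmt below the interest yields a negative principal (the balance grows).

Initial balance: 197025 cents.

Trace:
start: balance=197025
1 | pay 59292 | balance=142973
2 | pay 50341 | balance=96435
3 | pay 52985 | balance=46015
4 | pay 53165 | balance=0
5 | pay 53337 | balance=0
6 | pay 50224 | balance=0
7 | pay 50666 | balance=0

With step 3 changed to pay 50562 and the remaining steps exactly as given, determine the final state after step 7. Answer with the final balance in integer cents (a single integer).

0

(re-executing from step 3 with the substitution; state before step 3: balance=96435)
3 | pay 50562 | balance=48438
4 | pay 53165 | balance=0
5 | pay 53337 | balance=0
6 | pay 50224 | balance=0
7 | pay 50666 | balance=0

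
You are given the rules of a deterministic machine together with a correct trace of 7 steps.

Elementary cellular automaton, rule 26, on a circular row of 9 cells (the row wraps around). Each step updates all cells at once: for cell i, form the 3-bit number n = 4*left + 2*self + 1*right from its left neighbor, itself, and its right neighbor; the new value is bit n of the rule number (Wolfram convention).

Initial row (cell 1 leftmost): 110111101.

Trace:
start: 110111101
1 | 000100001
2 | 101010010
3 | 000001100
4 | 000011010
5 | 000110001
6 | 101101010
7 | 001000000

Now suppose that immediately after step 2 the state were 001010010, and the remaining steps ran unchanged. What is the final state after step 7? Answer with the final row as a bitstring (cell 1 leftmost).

state after step 2 := 001010010
3 | 010001101
4 | 001011000
5 | 010010100
6 | 101100010
7 | 001010100

001010100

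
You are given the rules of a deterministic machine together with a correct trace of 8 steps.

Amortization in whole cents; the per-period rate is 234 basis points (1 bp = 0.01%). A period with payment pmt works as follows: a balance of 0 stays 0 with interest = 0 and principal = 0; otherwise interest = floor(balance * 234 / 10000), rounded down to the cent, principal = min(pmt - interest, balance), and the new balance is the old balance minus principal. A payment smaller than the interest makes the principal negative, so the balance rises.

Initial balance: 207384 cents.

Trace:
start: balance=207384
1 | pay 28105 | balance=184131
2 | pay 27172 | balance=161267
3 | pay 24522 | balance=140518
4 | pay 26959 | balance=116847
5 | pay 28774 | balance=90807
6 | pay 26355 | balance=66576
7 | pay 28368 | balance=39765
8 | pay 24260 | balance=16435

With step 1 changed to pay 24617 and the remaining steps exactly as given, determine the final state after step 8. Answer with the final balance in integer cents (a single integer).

(re-executing from step 1 with the substitution; state before step 1: balance=207384)
1 | pay 24617 | balance=187619
2 | pay 27172 | balance=164837
3 | pay 24522 | balance=144172
4 | pay 26959 | balance=120586
5 | pay 28774 | balance=94633
6 | pay 26355 | balance=70492
7 | pay 28368 | balance=43773
8 | pay 24260 | balance=20537

20537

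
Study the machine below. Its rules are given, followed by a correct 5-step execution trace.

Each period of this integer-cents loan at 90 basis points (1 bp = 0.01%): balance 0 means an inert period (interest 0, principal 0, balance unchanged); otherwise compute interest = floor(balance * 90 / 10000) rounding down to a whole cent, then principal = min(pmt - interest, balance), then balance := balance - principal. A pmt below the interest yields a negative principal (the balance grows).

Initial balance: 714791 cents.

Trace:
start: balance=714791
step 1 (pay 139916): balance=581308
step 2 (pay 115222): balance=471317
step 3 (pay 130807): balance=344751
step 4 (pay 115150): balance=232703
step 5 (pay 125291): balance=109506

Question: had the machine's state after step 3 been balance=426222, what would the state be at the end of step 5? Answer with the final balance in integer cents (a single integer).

state after step 3 := balance=426222
step 4 (pay 115150): balance=314907
step 5 (pay 125291): balance=192450

192450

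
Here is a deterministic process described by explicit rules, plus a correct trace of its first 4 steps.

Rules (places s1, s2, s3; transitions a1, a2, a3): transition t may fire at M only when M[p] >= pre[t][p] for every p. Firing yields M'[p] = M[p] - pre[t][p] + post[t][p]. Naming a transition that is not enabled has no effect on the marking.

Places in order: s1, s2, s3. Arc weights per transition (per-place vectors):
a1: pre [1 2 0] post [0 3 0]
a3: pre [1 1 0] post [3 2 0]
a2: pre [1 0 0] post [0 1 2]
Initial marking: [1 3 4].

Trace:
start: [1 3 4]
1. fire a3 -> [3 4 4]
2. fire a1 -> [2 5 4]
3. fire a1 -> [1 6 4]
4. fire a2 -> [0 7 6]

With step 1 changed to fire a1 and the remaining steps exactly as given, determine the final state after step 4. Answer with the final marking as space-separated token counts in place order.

0 4 4

(re-executing from step 1 with the substitution; state before step 1: [1 3 4])
1. fire a1 -> [0 4 4]
2. fire a1 -> [0 4 4]
3. fire a1 -> [0 4 4]
4. fire a2 -> [0 4 4]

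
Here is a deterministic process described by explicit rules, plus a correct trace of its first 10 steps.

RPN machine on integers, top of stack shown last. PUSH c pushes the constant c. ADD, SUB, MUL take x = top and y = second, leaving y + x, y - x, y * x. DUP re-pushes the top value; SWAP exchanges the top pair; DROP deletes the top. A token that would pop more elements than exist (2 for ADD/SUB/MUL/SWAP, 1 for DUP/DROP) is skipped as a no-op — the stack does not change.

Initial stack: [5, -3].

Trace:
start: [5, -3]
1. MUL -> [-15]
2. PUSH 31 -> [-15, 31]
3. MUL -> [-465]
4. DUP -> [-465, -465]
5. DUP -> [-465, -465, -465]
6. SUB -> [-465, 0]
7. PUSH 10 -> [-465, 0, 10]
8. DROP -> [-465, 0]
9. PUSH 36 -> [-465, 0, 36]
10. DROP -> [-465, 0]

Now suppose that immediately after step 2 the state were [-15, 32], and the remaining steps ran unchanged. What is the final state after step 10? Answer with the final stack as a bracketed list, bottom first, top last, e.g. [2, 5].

state after step 2 := [-15, 32]
3. MUL -> [-480]
4. DUP -> [-480, -480]
5. DUP -> [-480, -480, -480]
6. SUB -> [-480, 0]
7. PUSH 10 -> [-480, 0, 10]
8. DROP -> [-480, 0]
9. PUSH 36 -> [-480, 0, 36]
10. DROP -> [-480, 0]

[-480, 0]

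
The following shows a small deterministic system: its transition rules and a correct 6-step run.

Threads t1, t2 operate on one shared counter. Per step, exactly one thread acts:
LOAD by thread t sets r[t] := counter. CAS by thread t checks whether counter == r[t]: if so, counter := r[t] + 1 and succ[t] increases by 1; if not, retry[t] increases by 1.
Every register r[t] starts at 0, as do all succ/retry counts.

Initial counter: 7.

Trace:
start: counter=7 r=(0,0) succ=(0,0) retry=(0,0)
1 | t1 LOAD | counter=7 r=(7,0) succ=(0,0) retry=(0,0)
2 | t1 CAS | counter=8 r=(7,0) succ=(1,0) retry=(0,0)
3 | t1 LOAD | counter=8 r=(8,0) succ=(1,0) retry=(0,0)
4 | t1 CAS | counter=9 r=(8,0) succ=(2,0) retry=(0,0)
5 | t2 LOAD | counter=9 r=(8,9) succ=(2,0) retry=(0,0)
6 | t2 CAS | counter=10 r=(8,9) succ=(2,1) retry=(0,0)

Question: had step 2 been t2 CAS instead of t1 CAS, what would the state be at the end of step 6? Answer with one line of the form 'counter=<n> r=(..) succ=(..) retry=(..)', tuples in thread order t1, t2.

(re-executing from step 2 with the substitution; state before step 2: counter=7 r=(7,0) succ=(0,0) retry=(0,0))
2 | t2 CAS | counter=7 r=(7,0) succ=(0,0) retry=(0,1)
3 | t1 LOAD | counter=7 r=(7,0) succ=(0,0) retry=(0,1)
4 | t1 CAS | counter=8 r=(7,0) succ=(1,0) retry=(0,1)
5 | t2 LOAD | counter=8 r=(7,8) succ=(1,0) retry=(0,1)
6 | t2 CAS | counter=9 r=(7,8) succ=(1,1) retry=(0,1)

counter=9 r=(7,8) succ=(1,1) retry=(0,1)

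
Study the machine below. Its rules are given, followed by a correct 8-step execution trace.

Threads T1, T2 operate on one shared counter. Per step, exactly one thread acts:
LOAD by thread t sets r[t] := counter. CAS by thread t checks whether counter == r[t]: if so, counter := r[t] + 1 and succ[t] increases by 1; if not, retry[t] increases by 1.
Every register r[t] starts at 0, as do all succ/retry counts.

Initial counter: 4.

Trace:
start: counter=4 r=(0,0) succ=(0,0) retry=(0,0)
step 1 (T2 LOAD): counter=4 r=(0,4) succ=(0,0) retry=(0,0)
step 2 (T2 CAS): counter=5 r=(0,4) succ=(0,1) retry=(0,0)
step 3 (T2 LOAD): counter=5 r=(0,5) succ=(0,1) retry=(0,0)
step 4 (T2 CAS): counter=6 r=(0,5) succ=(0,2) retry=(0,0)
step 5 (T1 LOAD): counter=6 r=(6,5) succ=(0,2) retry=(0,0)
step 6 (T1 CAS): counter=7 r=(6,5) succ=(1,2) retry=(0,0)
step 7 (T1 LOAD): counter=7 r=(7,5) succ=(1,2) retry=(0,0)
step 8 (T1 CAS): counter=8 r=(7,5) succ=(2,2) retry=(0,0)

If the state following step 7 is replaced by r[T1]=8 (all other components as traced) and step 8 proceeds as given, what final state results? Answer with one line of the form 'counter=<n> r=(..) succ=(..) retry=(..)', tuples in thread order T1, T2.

state after step 7 := counter=7 r=(8,5) succ=(1,2) retry=(0,0)
step 8 (T1 CAS): counter=7 r=(8,5) succ=(1,2) retry=(1,0)

counter=7 r=(8,5) succ=(1,2) retry=(1,0)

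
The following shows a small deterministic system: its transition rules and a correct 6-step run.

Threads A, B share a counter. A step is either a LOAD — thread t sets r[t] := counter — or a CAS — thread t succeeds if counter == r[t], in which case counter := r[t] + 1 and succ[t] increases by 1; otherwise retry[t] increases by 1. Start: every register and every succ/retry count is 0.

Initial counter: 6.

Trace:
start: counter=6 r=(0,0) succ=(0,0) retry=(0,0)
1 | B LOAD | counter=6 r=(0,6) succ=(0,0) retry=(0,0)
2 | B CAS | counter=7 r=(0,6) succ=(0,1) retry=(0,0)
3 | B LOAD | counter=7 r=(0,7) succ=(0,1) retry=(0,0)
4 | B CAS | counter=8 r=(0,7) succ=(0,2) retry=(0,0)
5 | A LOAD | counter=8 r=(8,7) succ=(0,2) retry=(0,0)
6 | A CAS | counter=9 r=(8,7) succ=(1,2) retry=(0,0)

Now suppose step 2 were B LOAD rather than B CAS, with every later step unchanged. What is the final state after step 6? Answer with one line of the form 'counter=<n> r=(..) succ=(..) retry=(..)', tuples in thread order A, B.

(re-executing from step 2 with the substitution; state before step 2: counter=6 r=(0,6) succ=(0,0) retry=(0,0))
2 | B LOAD | counter=6 r=(0,6) succ=(0,0) retry=(0,0)
3 | B LOAD | counter=6 r=(0,6) succ=(0,0) retry=(0,0)
4 | B CAS | counter=7 r=(0,6) succ=(0,1) retry=(0,0)
5 | A LOAD | counter=7 r=(7,6) succ=(0,1) retry=(0,0)
6 | A CAS | counter=8 r=(7,6) succ=(1,1) retry=(0,0)

counter=8 r=(7,6) succ=(1,1) retry=(0,0)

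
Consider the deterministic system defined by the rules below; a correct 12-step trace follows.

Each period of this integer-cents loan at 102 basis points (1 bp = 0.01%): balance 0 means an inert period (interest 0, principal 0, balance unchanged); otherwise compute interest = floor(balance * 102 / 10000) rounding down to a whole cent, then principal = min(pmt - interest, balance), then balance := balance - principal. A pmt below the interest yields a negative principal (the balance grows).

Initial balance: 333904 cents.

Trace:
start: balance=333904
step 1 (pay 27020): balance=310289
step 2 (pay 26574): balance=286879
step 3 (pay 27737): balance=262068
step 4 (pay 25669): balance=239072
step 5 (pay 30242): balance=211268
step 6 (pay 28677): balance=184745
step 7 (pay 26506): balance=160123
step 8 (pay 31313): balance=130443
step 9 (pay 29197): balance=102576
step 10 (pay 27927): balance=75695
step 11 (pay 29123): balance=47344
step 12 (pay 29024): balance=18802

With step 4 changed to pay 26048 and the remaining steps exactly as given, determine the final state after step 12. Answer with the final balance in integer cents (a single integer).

(re-executing from step 4 with the substitution; state before step 4: balance=262068)
step 4 (pay 26048): balance=238693
step 5 (pay 30242): balance=210885
step 6 (pay 28677): balance=184359
step 7 (pay 26506): balance=159733
step 8 (pay 31313): balance=130049
step 9 (pay 29197): balance=102178
step 10 (pay 27927): balance=75293
step 11 (pay 29123): balance=46937
step 12 (pay 29024): balance=18391

18391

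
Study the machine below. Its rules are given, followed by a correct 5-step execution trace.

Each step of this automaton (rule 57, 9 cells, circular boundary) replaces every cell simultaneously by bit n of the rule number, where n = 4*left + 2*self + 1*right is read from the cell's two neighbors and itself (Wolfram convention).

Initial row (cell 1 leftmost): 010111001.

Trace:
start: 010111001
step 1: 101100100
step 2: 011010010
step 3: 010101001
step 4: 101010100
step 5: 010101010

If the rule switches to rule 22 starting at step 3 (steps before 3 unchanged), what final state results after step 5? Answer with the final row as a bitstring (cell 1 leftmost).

(re-executing steps 3..5 under rule 22; state before step 3: 011010010)
step 3: 100011111
step 4: 010100000
step 5: 110110000

110110000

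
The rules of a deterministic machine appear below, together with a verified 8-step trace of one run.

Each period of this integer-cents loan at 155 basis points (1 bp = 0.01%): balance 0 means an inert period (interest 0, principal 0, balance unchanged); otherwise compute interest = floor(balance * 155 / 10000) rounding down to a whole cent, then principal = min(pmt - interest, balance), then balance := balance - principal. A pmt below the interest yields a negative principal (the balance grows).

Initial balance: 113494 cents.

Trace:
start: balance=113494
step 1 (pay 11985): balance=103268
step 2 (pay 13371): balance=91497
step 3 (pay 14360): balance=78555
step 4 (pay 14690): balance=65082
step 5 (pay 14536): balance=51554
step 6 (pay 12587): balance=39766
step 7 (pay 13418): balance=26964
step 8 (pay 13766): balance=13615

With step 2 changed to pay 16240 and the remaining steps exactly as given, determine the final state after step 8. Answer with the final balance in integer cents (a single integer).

10468

(re-executing from step 2 with the substitution; state before step 2: balance=103268)
step 2 (pay 16240): balance=88628
step 3 (pay 14360): balance=75641
step 4 (pay 14690): balance=62123
step 5 (pay 14536): balance=48549
step 6 (pay 12587): balance=36714
step 7 (pay 13418): balance=23865
step 8 (pay 13766): balance=10468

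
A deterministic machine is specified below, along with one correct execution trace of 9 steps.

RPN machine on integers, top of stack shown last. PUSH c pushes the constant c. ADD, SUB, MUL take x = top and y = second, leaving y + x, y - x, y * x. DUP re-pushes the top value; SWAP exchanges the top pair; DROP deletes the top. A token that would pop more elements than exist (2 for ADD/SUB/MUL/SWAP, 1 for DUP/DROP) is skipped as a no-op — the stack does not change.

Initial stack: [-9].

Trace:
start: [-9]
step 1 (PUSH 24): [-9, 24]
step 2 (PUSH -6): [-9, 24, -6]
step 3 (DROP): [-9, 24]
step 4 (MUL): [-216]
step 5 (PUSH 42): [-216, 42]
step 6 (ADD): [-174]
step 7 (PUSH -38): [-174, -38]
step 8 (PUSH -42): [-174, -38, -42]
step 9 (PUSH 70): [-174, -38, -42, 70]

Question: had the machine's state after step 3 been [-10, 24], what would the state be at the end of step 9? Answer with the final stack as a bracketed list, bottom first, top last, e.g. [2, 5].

[-198, -38, -42, 70]

state after step 3 := [-10, 24]
step 4 (MUL): [-240]
step 5 (PUSH 42): [-240, 42]
step 6 (ADD): [-198]
step 7 (PUSH -38): [-198, -38]
step 8 (PUSH -42): [-198, -38, -42]
step 9 (PUSH 70): [-198, -38, -42, 70]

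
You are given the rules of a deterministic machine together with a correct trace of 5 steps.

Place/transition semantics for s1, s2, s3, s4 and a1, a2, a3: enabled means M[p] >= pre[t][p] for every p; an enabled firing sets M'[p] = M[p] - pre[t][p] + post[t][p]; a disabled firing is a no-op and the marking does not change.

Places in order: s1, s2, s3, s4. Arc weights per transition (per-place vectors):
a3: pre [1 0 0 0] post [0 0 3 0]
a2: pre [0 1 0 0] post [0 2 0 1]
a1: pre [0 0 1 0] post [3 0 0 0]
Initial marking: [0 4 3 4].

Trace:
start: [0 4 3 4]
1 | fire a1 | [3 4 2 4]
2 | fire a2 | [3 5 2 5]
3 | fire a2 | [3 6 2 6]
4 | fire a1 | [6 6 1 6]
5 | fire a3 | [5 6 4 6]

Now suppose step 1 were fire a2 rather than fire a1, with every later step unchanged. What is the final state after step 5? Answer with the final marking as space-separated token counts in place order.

(re-executing from step 1 with the substitution; state before step 1: [0 4 3 4])
1 | fire a2 | [0 5 3 5]
2 | fire a2 | [0 6 3 6]
3 | fire a2 | [0 7 3 7]
4 | fire a1 | [3 7 2 7]
5 | fire a3 | [2 7 5 7]

2 7 5 7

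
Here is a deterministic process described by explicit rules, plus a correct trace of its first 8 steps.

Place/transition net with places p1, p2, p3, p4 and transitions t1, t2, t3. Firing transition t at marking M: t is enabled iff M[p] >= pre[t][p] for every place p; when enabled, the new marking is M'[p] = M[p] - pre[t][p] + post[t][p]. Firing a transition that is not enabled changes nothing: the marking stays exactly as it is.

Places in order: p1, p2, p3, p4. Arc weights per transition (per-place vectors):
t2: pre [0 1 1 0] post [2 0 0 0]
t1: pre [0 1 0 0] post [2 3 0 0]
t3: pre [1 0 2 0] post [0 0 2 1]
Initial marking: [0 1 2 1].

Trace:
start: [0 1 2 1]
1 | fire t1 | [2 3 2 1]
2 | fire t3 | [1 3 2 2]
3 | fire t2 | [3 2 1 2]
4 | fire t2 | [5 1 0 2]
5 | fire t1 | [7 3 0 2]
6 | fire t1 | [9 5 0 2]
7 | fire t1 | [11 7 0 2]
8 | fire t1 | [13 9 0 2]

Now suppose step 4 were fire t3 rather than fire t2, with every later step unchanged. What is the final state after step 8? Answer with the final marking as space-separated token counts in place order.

(re-executing from step 4 with the substitution; state before step 4: [3 2 1 2])
4 | fire t3 | [3 2 1 2]
5 | fire t1 | [5 4 1 2]
6 | fire t1 | [7 6 1 2]
7 | fire t1 | [9 8 1 2]
8 | fire t1 | [11 10 1 2]

11 10 1 2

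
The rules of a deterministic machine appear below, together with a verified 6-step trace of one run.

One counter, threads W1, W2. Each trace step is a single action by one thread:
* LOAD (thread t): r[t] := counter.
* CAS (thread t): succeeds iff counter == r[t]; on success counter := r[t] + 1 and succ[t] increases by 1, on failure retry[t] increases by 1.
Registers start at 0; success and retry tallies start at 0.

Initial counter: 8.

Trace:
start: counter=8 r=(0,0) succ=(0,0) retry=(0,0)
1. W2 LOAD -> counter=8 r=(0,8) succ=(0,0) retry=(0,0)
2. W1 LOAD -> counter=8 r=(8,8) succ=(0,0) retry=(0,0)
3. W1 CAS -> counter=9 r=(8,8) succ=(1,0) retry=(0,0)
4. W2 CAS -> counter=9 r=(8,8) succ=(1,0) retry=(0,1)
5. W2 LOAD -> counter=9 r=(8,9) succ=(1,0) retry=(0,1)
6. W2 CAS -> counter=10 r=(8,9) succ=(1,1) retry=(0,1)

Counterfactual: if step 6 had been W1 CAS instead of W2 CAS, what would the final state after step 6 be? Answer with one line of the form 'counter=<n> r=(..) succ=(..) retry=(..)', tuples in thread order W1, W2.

counter=9 r=(8,9) succ=(1,0) retry=(1,1)

(re-executing from step 6 with the substitution; state before step 6: counter=9 r=(8,9) succ=(1,0) retry=(0,1))
6. W1 CAS -> counter=9 r=(8,9) succ=(1,0) retry=(1,1)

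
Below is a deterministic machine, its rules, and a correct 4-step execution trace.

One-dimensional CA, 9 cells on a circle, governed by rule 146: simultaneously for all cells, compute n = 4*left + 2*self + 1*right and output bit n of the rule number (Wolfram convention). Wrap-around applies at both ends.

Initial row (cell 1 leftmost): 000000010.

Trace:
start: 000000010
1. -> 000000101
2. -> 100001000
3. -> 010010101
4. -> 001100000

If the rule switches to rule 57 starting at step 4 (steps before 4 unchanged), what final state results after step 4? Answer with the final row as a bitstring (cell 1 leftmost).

(re-executing step 4 under rule 57; state before step 4: 010010101)
4. -> 101001010

101001010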